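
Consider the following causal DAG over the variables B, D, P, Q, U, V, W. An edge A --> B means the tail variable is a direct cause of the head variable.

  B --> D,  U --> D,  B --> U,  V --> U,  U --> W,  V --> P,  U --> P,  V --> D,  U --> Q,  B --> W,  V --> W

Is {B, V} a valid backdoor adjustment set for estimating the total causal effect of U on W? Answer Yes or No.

Backdoor paths from U to W (paths whose first edge points into U):
  P1: U <- V -> D <- B -> W
  P2: U <- V -> W
  P3: U <- B -> D <- V -> W
  P4: U <- B -> W
Condition 1 (no descendant of U in the set): holds — descendants of U are {D, P, Q, W}; none are in {B, V}.
Condition 2 (every backdoor path blocked by {B, V}):
  P1: blocked at fork node V ∈ conditioning set.
  P2: blocked at fork node V ∈ conditioning set.
  P3: blocked at fork node B ∈ conditioning set.
  P4: blocked at fork node B ∈ conditioning set.
{B, V} satisfies the backdoor criterion.

Yes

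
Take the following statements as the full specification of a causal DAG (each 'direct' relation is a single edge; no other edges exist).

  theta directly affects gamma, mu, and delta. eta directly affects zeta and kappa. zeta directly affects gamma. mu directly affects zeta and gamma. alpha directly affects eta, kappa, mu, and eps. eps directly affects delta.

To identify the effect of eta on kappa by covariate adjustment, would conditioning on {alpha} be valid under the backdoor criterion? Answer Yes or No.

Yes

Backdoor paths from eta to kappa (paths whose first edge points into eta):
  P1: eta <- alpha -> kappa
Condition 1 (no descendant of eta in the set): holds — descendants of eta are {gamma, kappa, zeta}; none are in {alpha}.
Condition 2 (every backdoor path blocked by {alpha}):
  P1: blocked at fork node alpha ∈ conditioning set.
{alpha} satisfies the backdoor criterion.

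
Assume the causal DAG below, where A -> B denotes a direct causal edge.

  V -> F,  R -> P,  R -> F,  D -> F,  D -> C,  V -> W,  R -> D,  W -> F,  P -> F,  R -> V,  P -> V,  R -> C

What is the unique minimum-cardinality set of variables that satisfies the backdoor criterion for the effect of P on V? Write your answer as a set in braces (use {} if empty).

Variables eligible for adjustment (non-descendants of P, excluding P and V): {C, D, R}.
Backdoor paths from P to V:
  P1: P <- R -> D -> F <- V
  P2: P <- R -> D -> F <- W <- V
  P3: P <- R -> V
  P4: P <- R -> C <- D -> F <- V
  P5: P <- R -> C <- D -> F <- W <- V
  P6: P <- R -> F <- V
  P7: P <- R -> F <- W <- V
The empty set is not sufficient: P3 (P <- R -> V) has no collider blocking it and no conditioned non-collider, so it is open.
Try {R}:
  P1: blocked at fork node R ∈ conditioning set.
  P2: blocked at fork node R ∈ conditioning set.
  P3: blocked at fork node R ∈ conditioning set.
  P4: blocked at fork node R ∈ conditioning set.
  P5: blocked at fork node R ∈ conditioning set.
  P6: blocked at fork node R ∈ conditioning set.
  P7: blocked at fork node R ∈ conditioning set.
{R} contains no descendant of P and blocks every backdoor path.
No other singleton works — e.g. {D} leaves P3 open — so {R} is the unique smallest valid adjustment set.

{R}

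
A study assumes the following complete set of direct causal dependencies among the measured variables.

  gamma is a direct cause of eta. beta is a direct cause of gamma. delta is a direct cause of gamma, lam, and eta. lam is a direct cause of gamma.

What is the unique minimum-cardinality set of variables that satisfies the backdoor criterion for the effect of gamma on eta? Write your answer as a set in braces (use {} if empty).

Variables eligible for adjustment (non-descendants of gamma, excluding gamma and eta): {beta, delta, lam}.
Backdoor paths from gamma to eta:
  P1: gamma <- delta -> eta
  P2: gamma <- lam <- delta -> eta
The empty set is not sufficient: P1 (gamma <- delta -> eta) has no collider blocking it and no conditioned non-collider, so it is open.
Try {delta}:
  P1: blocked at fork node delta ∈ conditioning set.
  P2: blocked at fork node delta ∈ conditioning set.
{delta} contains no descendant of gamma and blocks every backdoor path.
No other singleton works — e.g. {beta} leaves P1 open — so {delta} is the unique smallest valid adjustment set.

{delta}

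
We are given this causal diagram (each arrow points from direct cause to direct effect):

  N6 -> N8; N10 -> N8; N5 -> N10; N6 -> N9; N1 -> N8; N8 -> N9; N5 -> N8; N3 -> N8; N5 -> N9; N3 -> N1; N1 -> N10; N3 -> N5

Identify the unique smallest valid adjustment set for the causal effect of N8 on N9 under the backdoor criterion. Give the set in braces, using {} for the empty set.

{N5, N6}

Variables eligible for adjustment (non-descendants of N8, excluding N8 and N9): {N1, N10, N3, N5, N6}.
Backdoor paths from N8 to N9:
  P1: N8 <- N3 -> N5 -> N9
  P2: N8 <- N3 -> N1 -> N10 <- N5 -> N9
  P3: N8 <- N6 -> N9
  P4: N8 <- N5 -> N9
  P5: N8 <- N1 <- N3 -> N5 -> N9
  P6: N8 <- N1 -> N10 <- N5 -> N9
  P7: N8 <- N10 <- N5 -> N9
  P8: N8 <- N10 <- N1 <- N3 -> N5 -> N9
The empty set is not sufficient: P1 (N8 <- N3 -> N5 -> N9) has no collider blocking it and no conditioned non-collider, so it is open.
Try {N5, N6}:
  P1: blocked at chain node N5 ∈ conditioning set.
  P2: blocked at collider N10 (neither it nor any descendant is in the conditioning set).
  P3: blocked at fork node N6 ∈ conditioning set.
  P4: blocked at fork node N5 ∈ conditioning set.
  P5: blocked at chain node N5 ∈ conditioning set.
  P6: blocked at collider N10 (neither it nor any descendant is in the conditioning set).
  P7: blocked at fork node N5 ∈ conditioning set.
  P8: blocked at chain node N5 ∈ conditioning set.
{N5, N6} contains no descendant of N8 and blocks every backdoor path.
Every element of {N5, N6} is needed (dropping N5 leaves P1 open; dropping N6 leaves P3 open), so no proper subset is valid.
Among all size-2 subsets of the eligible variables, only {N5, N6} blocks every backdoor path, so it is the unique smallest valid adjustment set.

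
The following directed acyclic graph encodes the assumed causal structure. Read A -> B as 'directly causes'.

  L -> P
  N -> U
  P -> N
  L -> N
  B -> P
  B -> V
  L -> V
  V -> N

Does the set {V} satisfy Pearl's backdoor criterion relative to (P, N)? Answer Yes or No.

Backdoor paths from P to N (paths whose first edge points into P):
  P1: P <- B -> V <- L -> N
  P2: P <- B -> V -> N
  P3: P <- L -> V -> N
  P4: P <- L -> N
Condition 1 (no descendant of P in the set): holds — descendants of P are {N, U}; none are in {V}.
Condition 2 (every backdoor path blocked by {V}):
  P1: open — collider(s) V are conditioned on (or have a conditioned descendant) and no non-collider on the path is in the set.
  P2: blocked at chain node V ∈ conditioning set.
  P3: blocked at chain node V ∈ conditioning set.
  P4: open — no interior node is in the conditioning set.
{V} does not satisfy the backdoor criterion.

No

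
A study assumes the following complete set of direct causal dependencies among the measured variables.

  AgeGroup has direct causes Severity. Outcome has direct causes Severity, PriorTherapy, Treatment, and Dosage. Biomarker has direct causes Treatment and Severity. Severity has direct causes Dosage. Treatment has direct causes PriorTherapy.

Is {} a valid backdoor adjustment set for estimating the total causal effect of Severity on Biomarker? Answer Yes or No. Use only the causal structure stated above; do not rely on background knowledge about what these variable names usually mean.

Backdoor paths from Severity to Biomarker (paths whose first edge points into Severity):
  P1: Severity <- Dosage -> Outcome <- PriorTherapy -> Treatment -> Biomarker
  P2: Severity <- Dosage -> Outcome <- Treatment -> Biomarker
Condition 1 (no descendant of Severity in the set): holds — descendants of Severity are {AgeGroup, Biomarker, Outcome}; none are in {}.
Condition 2 (every backdoor path blocked by {}):
  P1: blocked at collider Outcome (neither it nor any descendant is in the conditioning set).
  P2: blocked at collider Outcome (neither it nor any descendant is in the conditioning set).
{} satisfies the backdoor criterion.

Yes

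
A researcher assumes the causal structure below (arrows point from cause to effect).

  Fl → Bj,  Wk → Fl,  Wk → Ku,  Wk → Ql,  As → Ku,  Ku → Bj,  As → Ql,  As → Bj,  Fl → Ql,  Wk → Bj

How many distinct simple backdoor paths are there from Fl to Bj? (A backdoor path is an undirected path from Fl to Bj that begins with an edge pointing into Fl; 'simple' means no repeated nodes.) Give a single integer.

5

A backdoor path from Fl to Bj is any simple undirected path whose first edge points into Fl (i.e. leaves Fl via a parent).
Parents of Fl: {Wk}.
Enumerating:
  P1: Fl <- Wk -> Ku <- As -> Bj
  P2: Fl <- Wk -> Ku -> Bj
  P3: Fl <- Wk -> Bj
  P4: Fl <- Wk -> Ql <- As -> Ku -> Bj
  P5: Fl <- Wk -> Ql <- As -> Bj
That exhausts the simple backdoor paths. Count: 5.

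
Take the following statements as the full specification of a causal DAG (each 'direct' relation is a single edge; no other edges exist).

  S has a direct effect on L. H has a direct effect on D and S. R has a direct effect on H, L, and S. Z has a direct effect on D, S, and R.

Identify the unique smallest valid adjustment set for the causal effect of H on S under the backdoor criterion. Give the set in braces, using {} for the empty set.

{R}

Variables eligible for adjustment (non-descendants of H, excluding H and S): {R, Z}.
Backdoor paths from H to S:
  P1: H <- R <- Z -> S
  P2: H <- R -> S
  P3: H <- R -> L <- S
The empty set is not sufficient: P1 (H <- R <- Z -> S) has no collider blocking it and no conditioned non-collider, so it is open.
Try {R}:
  P1: blocked at chain node R ∈ conditioning set.
  P2: blocked at fork node R ∈ conditioning set.
  P3: blocked at fork node R ∈ conditioning set.
{R} contains no descendant of H and blocks every backdoor path.
No other singleton works — e.g. {Z} leaves P2 open — so {R} is the unique smallest valid adjustment set.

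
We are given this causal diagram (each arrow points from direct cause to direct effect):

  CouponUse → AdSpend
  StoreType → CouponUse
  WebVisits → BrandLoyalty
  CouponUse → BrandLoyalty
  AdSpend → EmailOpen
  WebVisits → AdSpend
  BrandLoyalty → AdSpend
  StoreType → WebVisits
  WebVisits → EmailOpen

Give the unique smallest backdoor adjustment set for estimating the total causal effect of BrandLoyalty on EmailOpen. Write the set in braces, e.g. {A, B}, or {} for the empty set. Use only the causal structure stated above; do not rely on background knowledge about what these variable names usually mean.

Variables eligible for adjustment (non-descendants of BrandLoyalty, excluding BrandLoyalty and EmailOpen): {CouponUse, StoreType, WebVisits}.
Backdoor paths from BrandLoyalty to EmailOpen:
  P1: BrandLoyalty <- WebVisits <- StoreType -> CouponUse -> AdSpend -> EmailOpen
  P2: BrandLoyalty <- WebVisits -> AdSpend -> EmailOpen
  P3: BrandLoyalty <- WebVisits -> EmailOpen
  P4: BrandLoyalty <- CouponUse <- StoreType -> WebVisits -> AdSpend -> EmailOpen
  P5: BrandLoyalty <- CouponUse <- StoreType -> WebVisits -> EmailOpen
  P6: BrandLoyalty <- CouponUse -> AdSpend <- WebVisits -> EmailOpen
  P7: BrandLoyalty <- CouponUse -> AdSpend -> EmailOpen
The empty set is not sufficient: P1 (BrandLoyalty <- WebVisits <- StoreType -> CouponUse -> AdSpend -> EmailOpen) has no collider blocking it and no conditioned non-collider, so it is open.
Try {CouponUse, WebVisits}:
  P1: blocked at chain node WebVisits ∈ conditioning set.
  P2: blocked at fork node WebVisits ∈ conditioning set.
  P3: blocked at fork node WebVisits ∈ conditioning set.
  P4: blocked at chain node CouponUse ∈ conditioning set.
  P5: blocked at chain node CouponUse ∈ conditioning set.
  P6: blocked at fork node CouponUse ∈ conditioning set.
  P7: blocked at fork node CouponUse ∈ conditioning set.
{CouponUse, WebVisits} contains no descendant of BrandLoyalty and blocks every backdoor path.
Every element of {CouponUse, WebVisits} is needed (dropping CouponUse leaves P7 open; dropping WebVisits leaves P2 open), so no proper subset is valid.
Among all size-2 subsets of the eligible variables, only {CouponUse, WebVisits} blocks every backdoor path, so it is the unique smallest valid adjustment set.

{CouponUse, WebVisits}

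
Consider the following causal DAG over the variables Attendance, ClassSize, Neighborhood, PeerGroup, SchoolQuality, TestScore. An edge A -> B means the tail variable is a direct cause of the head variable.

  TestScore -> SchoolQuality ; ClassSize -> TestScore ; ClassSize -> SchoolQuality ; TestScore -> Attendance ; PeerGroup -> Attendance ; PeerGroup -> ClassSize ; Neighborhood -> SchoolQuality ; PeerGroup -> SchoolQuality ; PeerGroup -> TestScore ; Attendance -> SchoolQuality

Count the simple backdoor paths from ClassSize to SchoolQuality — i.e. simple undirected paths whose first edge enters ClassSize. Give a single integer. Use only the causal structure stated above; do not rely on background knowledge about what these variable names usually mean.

A backdoor path from ClassSize to SchoolQuality is any simple undirected path whose first edge points into ClassSize (i.e. leaves ClassSize via a parent).
Parents of ClassSize: {PeerGroup}.
Enumerating:
  P1: ClassSize <- PeerGroup -> TestScore -> Attendance -> SchoolQuality
  P2: ClassSize <- PeerGroup -> TestScore -> SchoolQuality
  P3: ClassSize <- PeerGroup -> Attendance <- TestScore -> SchoolQuality
  P4: ClassSize <- PeerGroup -> Attendance -> SchoolQuality
  P5: ClassSize <- PeerGroup -> SchoolQuality
That exhausts the simple backdoor paths. Count: 5.

5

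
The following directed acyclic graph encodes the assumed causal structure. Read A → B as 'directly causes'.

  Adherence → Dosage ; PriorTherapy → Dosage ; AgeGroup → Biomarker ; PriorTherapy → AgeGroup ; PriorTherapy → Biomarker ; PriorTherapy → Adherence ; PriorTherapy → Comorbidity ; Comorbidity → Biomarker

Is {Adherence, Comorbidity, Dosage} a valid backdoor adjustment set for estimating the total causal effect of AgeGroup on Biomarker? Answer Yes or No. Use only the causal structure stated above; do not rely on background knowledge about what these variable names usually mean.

No

Backdoor paths from AgeGroup to Biomarker (paths whose first edge points into AgeGroup):
  P1: AgeGroup <- PriorTherapy -> Comorbidity -> Biomarker
  P2: AgeGroup <- PriorTherapy -> Biomarker
Condition 1 (no descendant of AgeGroup in the set): holds — descendants of AgeGroup are {Biomarker}; none are in {Adherence, Comorbidity, Dosage}.
Condition 2 (every backdoor path blocked by {Adherence, Comorbidity, Dosage}):
  P1: blocked at chain node Comorbidity ∈ conditioning set.
  P2: open — no interior node is in the conditioning set.
{Adherence, Comorbidity, Dosage} does not satisfy the backdoor criterion.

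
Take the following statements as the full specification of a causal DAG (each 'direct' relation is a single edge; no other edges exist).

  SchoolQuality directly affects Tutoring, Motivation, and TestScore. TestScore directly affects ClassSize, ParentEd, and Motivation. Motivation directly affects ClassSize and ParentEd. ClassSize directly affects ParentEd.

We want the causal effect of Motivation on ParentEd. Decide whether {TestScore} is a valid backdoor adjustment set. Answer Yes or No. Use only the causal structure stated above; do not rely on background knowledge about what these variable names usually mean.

Backdoor paths from Motivation to ParentEd (paths whose first edge points into Motivation):
  P1: Motivation <- SchoolQuality -> TestScore -> ClassSize -> ParentEd
  P2: Motivation <- SchoolQuality -> TestScore -> ParentEd
  P3: Motivation <- TestScore -> ClassSize -> ParentEd
  P4: Motivation <- TestScore -> ParentEd
Condition 1 (no descendant of Motivation in the set): holds — descendants of Motivation are {ClassSize, ParentEd}; none are in {TestScore}.
Condition 2 (every backdoor path blocked by {TestScore}):
  P1: blocked at chain node TestScore ∈ conditioning set.
  P2: blocked at chain node TestScore ∈ conditioning set.
  P3: blocked at fork node TestScore ∈ conditioning set.
  P4: blocked at fork node TestScore ∈ conditioning set.
{TestScore} satisfies the backdoor criterion.

Yes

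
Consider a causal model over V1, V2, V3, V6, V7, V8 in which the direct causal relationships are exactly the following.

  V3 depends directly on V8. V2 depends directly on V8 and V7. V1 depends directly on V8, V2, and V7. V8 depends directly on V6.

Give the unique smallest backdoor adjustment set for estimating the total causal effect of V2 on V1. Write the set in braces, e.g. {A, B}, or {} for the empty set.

Variables eligible for adjustment (non-descendants of V2, excluding V2 and V1): {V3, V6, V7, V8}.
Backdoor paths from V2 to V1:
  P1: V2 <- V7 -> V1
  P2: V2 <- V8 -> V1
The empty set is not sufficient: P1 (V2 <- V7 -> V1) has no collider blocking it and no conditioned non-collider, so it is open.
Try {V7, V8}:
  P1: blocked at fork node V7 ∈ conditioning set.
  P2: blocked at fork node V8 ∈ conditioning set.
{V7, V8} contains no descendant of V2 and blocks every backdoor path.
Every element of {V7, V8} is needed (dropping V7 leaves P1 open; dropping V8 leaves P2 open), so no proper subset is valid.
Among all size-2 subsets of the eligible variables, only {V7, V8} blocks every backdoor path, so it is the unique smallest valid adjustment set.

{V7, V8}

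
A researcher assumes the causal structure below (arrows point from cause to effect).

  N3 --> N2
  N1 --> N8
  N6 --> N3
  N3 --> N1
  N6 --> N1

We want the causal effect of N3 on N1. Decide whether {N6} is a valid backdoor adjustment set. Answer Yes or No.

Yes

Backdoor paths from N3 to N1 (paths whose first edge points into N3):
  P1: N3 <- N6 -> N1
Condition 1 (no descendant of N3 in the set): holds — descendants of N3 are {N1, N2, N8}; none are in {N6}.
Condition 2 (every backdoor path blocked by {N6}):
  P1: blocked at fork node N6 ∈ conditioning set.
{N6} satisfies the backdoor criterion.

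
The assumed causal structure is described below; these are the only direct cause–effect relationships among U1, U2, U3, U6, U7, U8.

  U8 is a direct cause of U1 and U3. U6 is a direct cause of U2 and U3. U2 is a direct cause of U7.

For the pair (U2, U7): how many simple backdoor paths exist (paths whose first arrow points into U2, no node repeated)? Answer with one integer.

0

A backdoor path from U2 to U7 is any simple undirected path whose first edge points into U2 (i.e. leaves U2 via a parent).
Parents of U2: {U6}.
No simple path from any parent of U2 reaches U7 without revisiting U2, so there are no backdoor paths.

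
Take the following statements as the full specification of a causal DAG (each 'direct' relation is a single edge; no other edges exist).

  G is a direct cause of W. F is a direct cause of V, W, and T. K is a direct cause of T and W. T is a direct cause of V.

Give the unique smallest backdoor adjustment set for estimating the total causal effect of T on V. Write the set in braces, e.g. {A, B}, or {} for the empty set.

{F}

Variables eligible for adjustment (non-descendants of T, excluding T and V): {F, G, K, W}.
Backdoor paths from T to V:
  P1: T <- K -> W <- F -> V
  P2: T <- F -> V
The empty set is not sufficient: P2 (T <- F -> V) has no collider blocking it and no conditioned non-collider, so it is open.
Try {F}:
  P1: blocked at collider W (neither it nor any descendant is in the conditioning set).
  P2: blocked at fork node F ∈ conditioning set.
{F} contains no descendant of T and blocks every backdoor path.
No other singleton works — e.g. {K} leaves P2 open — so {F} is the unique smallest valid adjustment set.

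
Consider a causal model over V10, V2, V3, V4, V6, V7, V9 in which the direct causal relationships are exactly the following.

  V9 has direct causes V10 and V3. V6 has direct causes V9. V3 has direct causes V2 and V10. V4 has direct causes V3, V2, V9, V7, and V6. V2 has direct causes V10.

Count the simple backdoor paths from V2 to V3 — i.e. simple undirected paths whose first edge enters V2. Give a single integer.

A backdoor path from V2 to V3 is any simple undirected path whose first edge points into V2 (i.e. leaves V2 via a parent).
Parents of V2: {V10}.
Enumerating:
  P1: V2 <- V10 -> V3
  P2: V2 <- V10 -> V9 <- V3
  P3: V2 <- V10 -> V9 -> V6 -> V4 <- V3
  P4: V2 <- V10 -> V9 -> V4 <- V3
That exhausts the simple backdoor paths. Count: 4.

4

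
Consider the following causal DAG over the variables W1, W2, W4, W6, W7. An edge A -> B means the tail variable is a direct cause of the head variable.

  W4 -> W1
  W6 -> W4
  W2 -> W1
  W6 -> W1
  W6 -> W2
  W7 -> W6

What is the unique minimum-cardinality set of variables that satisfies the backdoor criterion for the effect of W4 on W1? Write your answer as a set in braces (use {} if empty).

Variables eligible for adjustment (non-descendants of W4, excluding W4 and W1): {W2, W6, W7}.
Backdoor paths from W4 to W1:
  P1: W4 <- W6 -> W2 -> W1
  P2: W4 <- W6 -> W1
The empty set is not sufficient: P1 (W4 <- W6 -> W2 -> W1) has no collider blocking it and no conditioned non-collider, so it is open.
Try {W6}:
  P1: blocked at fork node W6 ∈ conditioning set.
  P2: blocked at fork node W6 ∈ conditioning set.
{W6} contains no descendant of W4 and blocks every backdoor path.
No other singleton works — e.g. {W7} leaves P1 open — so {W6} is the unique smallest valid adjustment set.

{W6}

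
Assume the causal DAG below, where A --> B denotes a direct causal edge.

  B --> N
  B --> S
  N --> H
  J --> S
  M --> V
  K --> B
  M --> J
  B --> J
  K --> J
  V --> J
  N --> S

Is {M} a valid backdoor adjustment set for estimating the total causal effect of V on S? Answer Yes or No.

Backdoor paths from V to S (paths whose first edge points into V):
  P1: V <- M -> J <- K -> B -> N -> S
  P2: V <- M -> J <- K -> B -> S
  P3: V <- M -> J <- B -> N -> S
  P4: V <- M -> J <- B -> S
  P5: V <- M -> J -> S
Condition 1 (no descendant of V in the set): holds — descendants of V are {J, S}; none are in {M}.
Condition 2 (every backdoor path blocked by {M}):
  P1: blocked at fork node M ∈ conditioning set.
  P2: blocked at fork node M ∈ conditioning set.
  P3: blocked at fork node M ∈ conditioning set.
  P4: blocked at fork node M ∈ conditioning set.
  P5: blocked at fork node M ∈ conditioning set.
{M} satisfies the backdoor criterion.

Yes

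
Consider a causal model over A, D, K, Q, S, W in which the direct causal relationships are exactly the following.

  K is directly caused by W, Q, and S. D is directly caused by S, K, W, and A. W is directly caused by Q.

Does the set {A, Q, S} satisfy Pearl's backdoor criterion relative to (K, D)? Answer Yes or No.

No

Backdoor paths from K to D (paths whose first edge points into K):
  P1: K <- Q -> W -> D
  P2: K <- S -> D
  P3: K <- W -> D
Condition 1 (no descendant of K in the set): holds — descendants of K are {D}; none are in {A, Q, S}.
Condition 2 (every backdoor path blocked by {A, Q, S}):
  P1: blocked at fork node Q ∈ conditioning set.
  P2: blocked at fork node S ∈ conditioning set.
  P3: open — no interior node is in the conditioning set.
{A, Q, S} does not satisfy the backdoor criterion.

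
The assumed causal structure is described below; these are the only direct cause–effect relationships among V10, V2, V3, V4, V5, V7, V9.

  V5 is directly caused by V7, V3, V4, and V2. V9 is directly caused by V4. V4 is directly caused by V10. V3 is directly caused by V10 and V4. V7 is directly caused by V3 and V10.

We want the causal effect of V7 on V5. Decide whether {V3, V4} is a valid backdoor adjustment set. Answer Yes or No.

Yes

Backdoor paths from V7 to V5 (paths whose first edge points into V7):
  P1: V7 <- V10 -> V4 -> V3 -> V5
  P2: V7 <- V10 -> V4 -> V5
  P3: V7 <- V10 -> V3 <- V4 -> V5
  P4: V7 <- V10 -> V3 -> V5
  P5: V7 <- V3 <- V10 -> V4 -> V5
  P6: V7 <- V3 <- V4 -> V5
  P7: V7 <- V3 -> V5
Condition 1 (no descendant of V7 in the set): holds — descendants of V7 are {V5}; none are in {V3, V4}.
Condition 2 (every backdoor path blocked by {V3, V4}):
  P1: blocked at chain node V4 ∈ conditioning set.
  P2: blocked at chain node V4 ∈ conditioning set.
  P3: blocked at fork node V4 ∈ conditioning set.
  P4: blocked at chain node V3 ∈ conditioning set.
  P5: blocked at chain node V3 ∈ conditioning set.
  P6: blocked at chain node V3 ∈ conditioning set.
  P7: blocked at fork node V3 ∈ conditioning set.
{V3, V4} satisfies the backdoor criterion.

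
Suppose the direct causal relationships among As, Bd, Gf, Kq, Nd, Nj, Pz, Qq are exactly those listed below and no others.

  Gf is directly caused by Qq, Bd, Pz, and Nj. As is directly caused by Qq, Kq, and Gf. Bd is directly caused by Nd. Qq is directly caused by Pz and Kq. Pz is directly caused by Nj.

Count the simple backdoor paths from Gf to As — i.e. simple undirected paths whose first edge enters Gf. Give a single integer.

A backdoor path from Gf to As is any simple undirected path whose first edge points into Gf (i.e. leaves Gf via a parent).
Parents of Gf: {Bd, Nj, Pz, Qq}.
Enumerating:
  P1: Gf <- Nj -> Pz -> Qq <- Kq -> As
  P2: Gf <- Nj -> Pz -> Qq -> As
  P3: Gf <- Pz -> Qq <- Kq -> As
  P4: Gf <- Pz -> Qq -> As
  P5: Gf <- Qq <- Kq -> As
  P6: Gf <- Qq -> As
That exhausts the simple backdoor paths. Count: 6.

6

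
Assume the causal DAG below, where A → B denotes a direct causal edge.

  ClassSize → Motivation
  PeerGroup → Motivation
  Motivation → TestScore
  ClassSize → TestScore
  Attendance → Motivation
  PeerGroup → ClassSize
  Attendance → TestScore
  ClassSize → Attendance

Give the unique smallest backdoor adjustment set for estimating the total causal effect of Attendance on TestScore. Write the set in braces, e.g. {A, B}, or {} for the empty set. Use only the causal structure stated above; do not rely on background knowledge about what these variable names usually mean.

{ClassSize}

Variables eligible for adjustment (non-descendants of Attendance, excluding Attendance and TestScore): {ClassSize, PeerGroup}.
Backdoor paths from Attendance to TestScore:
  P1: Attendance <- ClassSize <- PeerGroup -> Motivation -> TestScore
  P2: Attendance <- ClassSize -> Motivation -> TestScore
  P3: Attendance <- ClassSize -> TestScore
The empty set is not sufficient: P1 (Attendance <- ClassSize <- PeerGroup -> Motivation -> TestScore) has no collider blocking it and no conditioned non-collider, so it is open.
Try {ClassSize}:
  P1: blocked at chain node ClassSize ∈ conditioning set.
  P2: blocked at fork node ClassSize ∈ conditioning set.
  P3: blocked at fork node ClassSize ∈ conditioning set.
{ClassSize} contains no descendant of Attendance and blocks every backdoor path.
No other singleton works — e.g. {PeerGroup} leaves P2 open — so {ClassSize} is the unique smallest valid adjustment set.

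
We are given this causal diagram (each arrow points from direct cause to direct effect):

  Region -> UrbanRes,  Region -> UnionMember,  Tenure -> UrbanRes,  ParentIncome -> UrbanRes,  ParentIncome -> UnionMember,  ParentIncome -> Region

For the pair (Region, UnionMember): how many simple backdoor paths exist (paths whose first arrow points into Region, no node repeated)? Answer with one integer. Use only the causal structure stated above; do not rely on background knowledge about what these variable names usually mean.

1

A backdoor path from Region to UnionMember is any simple undirected path whose first edge points into Region (i.e. leaves Region via a parent).
Parents of Region: {ParentIncome}.
Enumerating:
  P1: Region <- ParentIncome -> UnionMember
That exhausts the simple backdoor paths. Count: 1.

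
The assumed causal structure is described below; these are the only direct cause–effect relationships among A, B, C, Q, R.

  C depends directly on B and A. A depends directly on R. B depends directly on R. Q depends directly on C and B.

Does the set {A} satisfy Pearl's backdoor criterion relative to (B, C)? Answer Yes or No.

Backdoor paths from B to C (paths whose first edge points into B):
  P1: B <- R -> A -> C
Condition 1 (no descendant of B in the set): holds — descendants of B are {C, Q}; none are in {A}.
Condition 2 (every backdoor path blocked by {A}):
  P1: blocked at chain node A ∈ conditioning set.
{A} satisfies the backdoor criterion.

Yes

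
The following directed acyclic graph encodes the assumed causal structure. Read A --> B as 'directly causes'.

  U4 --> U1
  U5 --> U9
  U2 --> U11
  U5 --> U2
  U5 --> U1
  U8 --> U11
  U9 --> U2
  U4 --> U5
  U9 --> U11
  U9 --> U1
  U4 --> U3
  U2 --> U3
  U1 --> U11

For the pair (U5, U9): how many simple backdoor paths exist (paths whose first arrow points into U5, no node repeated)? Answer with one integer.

A backdoor path from U5 to U9 is any simple undirected path whose first edge points into U5 (i.e. leaves U5 via a parent).
Parents of U5: {U4}.
Enumerating:
  P1: U5 <- U4 -> U1 <- U9
  P2: U5 <- U4 -> U1 -> U11 <- U9
  P3: U5 <- U4 -> U1 -> U11 <- U2 <- U9
  P4: U5 <- U4 -> U3 <- U2 <- U9
  P5: U5 <- U4 -> U3 <- U2 -> U11 <- U9
  P6: U5 <- U4 -> U3 <- U2 -> U11 <- U1 <- U9
That exhausts the simple backdoor paths. Count: 6.

6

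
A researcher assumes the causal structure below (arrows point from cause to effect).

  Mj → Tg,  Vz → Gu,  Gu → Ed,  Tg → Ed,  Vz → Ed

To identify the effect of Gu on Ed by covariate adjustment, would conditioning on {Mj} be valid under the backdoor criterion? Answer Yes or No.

No

Backdoor paths from Gu to Ed (paths whose first edge points into Gu):
  P1: Gu <- Vz -> Ed
Condition 1 (no descendant of Gu in the set): holds — descendants of Gu are {Ed}; none are in {Mj}.
Condition 2 (every backdoor path blocked by {Mj}):
  P1: open — no interior node is in the conditioning set.
{Mj} does not satisfy the backdoor criterion.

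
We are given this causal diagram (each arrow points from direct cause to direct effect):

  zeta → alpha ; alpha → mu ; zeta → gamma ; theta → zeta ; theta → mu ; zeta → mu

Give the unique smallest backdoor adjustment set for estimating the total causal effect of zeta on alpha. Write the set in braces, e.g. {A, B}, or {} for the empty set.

Variables eligible for adjustment (non-descendants of zeta, excluding zeta and alpha): {theta}.
Backdoor paths from zeta to alpha:
  P1: zeta <- theta -> mu <- alpha
Each backdoor path contains an unconditioned collider, so every path is already blocked with the empty conditioning set:
  P1: blocked at collider mu (neither it nor any descendant is in the conditioning set).
The empty set is therefore the unique smallest valid set.

{}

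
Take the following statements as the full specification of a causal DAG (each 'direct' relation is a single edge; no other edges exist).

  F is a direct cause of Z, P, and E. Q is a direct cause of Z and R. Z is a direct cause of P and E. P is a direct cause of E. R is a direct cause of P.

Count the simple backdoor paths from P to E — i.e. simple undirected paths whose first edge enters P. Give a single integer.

6

A backdoor path from P to E is any simple undirected path whose first edge points into P (i.e. leaves P via a parent).
Parents of P: {F, R, Z}.
Enumerating:
  P1: P <- F -> Z -> E
  P2: P <- F -> E
  P3: P <- R <- Q -> Z <- F -> E
  P4: P <- R <- Q -> Z -> E
  P5: P <- Z <- F -> E
  P6: P <- Z -> E
That exhausts the simple backdoor paths. Count: 6.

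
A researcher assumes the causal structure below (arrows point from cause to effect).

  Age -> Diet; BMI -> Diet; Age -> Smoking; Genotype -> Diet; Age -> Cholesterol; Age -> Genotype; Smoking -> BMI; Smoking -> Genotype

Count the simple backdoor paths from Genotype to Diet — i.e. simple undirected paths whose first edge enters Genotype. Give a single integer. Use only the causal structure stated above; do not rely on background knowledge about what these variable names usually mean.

4

A backdoor path from Genotype to Diet is any simple undirected path whose first edge points into Genotype (i.e. leaves Genotype via a parent).
Parents of Genotype: {Age, Smoking}.
Enumerating:
  P1: Genotype <- Age -> Smoking -> BMI -> Diet
  P2: Genotype <- Age -> Diet
  P3: Genotype <- Smoking <- Age -> Diet
  P4: Genotype <- Smoking -> BMI -> Diet
That exhausts the simple backdoor paths. Count: 4.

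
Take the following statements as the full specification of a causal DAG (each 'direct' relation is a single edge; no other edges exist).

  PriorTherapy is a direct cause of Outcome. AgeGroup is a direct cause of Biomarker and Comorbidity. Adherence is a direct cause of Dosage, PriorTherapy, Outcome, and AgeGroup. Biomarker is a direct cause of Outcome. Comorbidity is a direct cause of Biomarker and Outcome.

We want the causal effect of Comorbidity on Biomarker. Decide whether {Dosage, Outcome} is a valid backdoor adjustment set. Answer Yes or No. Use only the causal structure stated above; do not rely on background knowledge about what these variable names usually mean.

No

Backdoor paths from Comorbidity to Biomarker (paths whose first edge points into Comorbidity):
  P1: Comorbidity <- AgeGroup <- Adherence -> PriorTherapy -> Outcome <- Biomarker
  P2: Comorbidity <- AgeGroup <- Adherence -> Outcome <- Biomarker
  P3: Comorbidity <- AgeGroup -> Biomarker
Condition 1 (no descendant of Comorbidity in the set): FAILS — Outcome is a descendant of Comorbidity.
Condition 2 (every backdoor path blocked by {Dosage, Outcome}):
  P1: open — collider(s) Outcome are conditioned on (or have a conditioned descendant) and no non-collider on the path is in the set.
  P2: open — collider(s) Outcome are conditioned on (or have a conditioned descendant) and no non-collider on the path is in the set.
  P3: open — no interior node is in the conditioning set.
{Dosage, Outcome} does not satisfy the backdoor criterion.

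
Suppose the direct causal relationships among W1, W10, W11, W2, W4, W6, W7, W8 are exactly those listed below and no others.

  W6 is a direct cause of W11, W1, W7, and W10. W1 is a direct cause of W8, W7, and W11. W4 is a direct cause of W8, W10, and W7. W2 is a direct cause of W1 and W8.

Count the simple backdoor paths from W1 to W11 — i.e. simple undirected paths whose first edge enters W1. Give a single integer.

3

A backdoor path from W1 to W11 is any simple undirected path whose first edge points into W1 (i.e. leaves W1 via a parent).
Parents of W1: {W2, W6}.
Enumerating:
  P1: W1 <- W6 -> W11
  P2: W1 <- W2 -> W8 <- W4 -> W10 <- W6 -> W11
  P3: W1 <- W2 -> W8 <- W4 -> W7 <- W6 -> W11
That exhausts the simple backdoor paths. Count: 3.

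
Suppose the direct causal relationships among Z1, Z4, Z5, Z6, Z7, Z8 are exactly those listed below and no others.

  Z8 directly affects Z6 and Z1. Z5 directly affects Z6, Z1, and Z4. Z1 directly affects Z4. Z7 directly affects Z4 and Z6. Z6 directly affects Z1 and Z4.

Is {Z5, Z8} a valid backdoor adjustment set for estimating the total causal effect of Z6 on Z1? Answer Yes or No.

Yes

Backdoor paths from Z6 to Z1 (paths whose first edge points into Z6):
  P1: Z6 <- Z5 -> Z1
  P2: Z6 <- Z5 -> Z4 <- Z1
  P3: Z6 <- Z7 -> Z4 <- Z5 -> Z1
  P4: Z6 <- Z7 -> Z4 <- Z1
  P5: Z6 <- Z8 -> Z1
Condition 1 (no descendant of Z6 in the set): holds — descendants of Z6 are {Z1, Z4}; none are in {Z5, Z8}.
Condition 2 (every backdoor path blocked by {Z5, Z8}):
  P1: blocked at fork node Z5 ∈ conditioning set.
  P2: blocked at fork node Z5 ∈ conditioning set.
  P3: blocked at collider Z4 (neither it nor any descendant is in the conditioning set).
  P4: blocked at collider Z4 (neither it nor any descendant is in the conditioning set).
  P5: blocked at fork node Z8 ∈ conditioning set.
{Z5, Z8} satisfies the backdoor criterion.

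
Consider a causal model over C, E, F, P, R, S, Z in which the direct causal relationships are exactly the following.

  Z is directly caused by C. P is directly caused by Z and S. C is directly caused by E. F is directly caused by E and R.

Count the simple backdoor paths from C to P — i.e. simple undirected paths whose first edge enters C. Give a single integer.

A backdoor path from C to P is any simple undirected path whose first edge points into C (i.e. leaves C via a parent).
Parents of C: {E}.
No simple path from any parent of C reaches P without revisiting C, so there are no backdoor paths.

0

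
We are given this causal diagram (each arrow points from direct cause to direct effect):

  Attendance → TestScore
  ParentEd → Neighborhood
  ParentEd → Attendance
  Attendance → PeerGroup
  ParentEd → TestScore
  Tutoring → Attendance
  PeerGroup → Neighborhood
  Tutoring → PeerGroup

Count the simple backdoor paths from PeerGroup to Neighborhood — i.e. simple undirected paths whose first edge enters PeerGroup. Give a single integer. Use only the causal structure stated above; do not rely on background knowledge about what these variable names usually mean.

4

A backdoor path from PeerGroup to Neighborhood is any simple undirected path whose first edge points into PeerGroup (i.e. leaves PeerGroup via a parent).
Parents of PeerGroup: {Attendance, Tutoring}.
Enumerating:
  P1: PeerGroup <- Tutoring -> Attendance <- ParentEd -> Neighborhood
  P2: PeerGroup <- Tutoring -> Attendance -> TestScore <- ParentEd -> Neighborhood
  P3: PeerGroup <- Attendance <- ParentEd -> Neighborhood
  P4: PeerGroup <- Attendance -> TestScore <- ParentEd -> Neighborhood
That exhausts the simple backdoor paths. Count: 4.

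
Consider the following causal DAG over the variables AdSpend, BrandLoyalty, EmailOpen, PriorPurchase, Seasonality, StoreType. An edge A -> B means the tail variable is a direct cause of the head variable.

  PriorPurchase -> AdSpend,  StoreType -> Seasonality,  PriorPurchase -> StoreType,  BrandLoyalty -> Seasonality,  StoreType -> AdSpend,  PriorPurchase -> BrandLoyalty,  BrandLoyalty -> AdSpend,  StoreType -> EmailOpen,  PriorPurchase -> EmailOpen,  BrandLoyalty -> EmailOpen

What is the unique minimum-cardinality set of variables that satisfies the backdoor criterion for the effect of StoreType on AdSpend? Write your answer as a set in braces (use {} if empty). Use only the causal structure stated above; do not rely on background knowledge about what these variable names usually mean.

{PriorPurchase}

Variables eligible for adjustment (non-descendants of StoreType, excluding StoreType and AdSpend): {BrandLoyalty, PriorPurchase}.
Backdoor paths from StoreType to AdSpend:
  P1: StoreType <- PriorPurchase -> BrandLoyalty -> AdSpend
  P2: StoreType <- PriorPurchase -> EmailOpen <- BrandLoyalty -> AdSpend
  P3: StoreType <- PriorPurchase -> AdSpend
The empty set is not sufficient: P1 (StoreType <- PriorPurchase -> BrandLoyalty -> AdSpend) has no collider blocking it and no conditioned non-collider, so it is open.
Try {PriorPurchase}:
  P1: blocked at fork node PriorPurchase ∈ conditioning set.
  P2: blocked at fork node PriorPurchase ∈ conditioning set.
  P3: blocked at fork node PriorPurchase ∈ conditioning set.
{PriorPurchase} contains no descendant of StoreType and blocks every backdoor path.
No other singleton works — e.g. {BrandLoyalty} leaves P3 open — so {PriorPurchase} is the unique smallest valid adjustment set.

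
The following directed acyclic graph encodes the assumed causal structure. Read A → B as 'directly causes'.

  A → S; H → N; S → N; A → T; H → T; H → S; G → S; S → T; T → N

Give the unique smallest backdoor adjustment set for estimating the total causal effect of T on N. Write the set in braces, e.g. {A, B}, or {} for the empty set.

{H, S}

Variables eligible for adjustment (non-descendants of T, excluding T and N): {A, G, H, S}.
Backdoor paths from T to N:
  P1: T <- A -> S <- H -> N
  P2: T <- A -> S -> N
  P3: T <- H -> S -> N
  P4: T <- H -> N
  P5: T <- S <- H -> N
  P6: T <- S -> N
The empty set is not sufficient: P2 (T <- A -> S -> N) has no collider blocking it and no conditioned non-collider, so it is open.
Try {H, S}:
  P1: blocked at fork node H ∈ conditioning set.
  P2: blocked at chain node S ∈ conditioning set.
  P3: blocked at fork node H ∈ conditioning set.
  P4: blocked at fork node H ∈ conditioning set.
  P5: blocked at chain node S ∈ conditioning set.
  P6: blocked at fork node S ∈ conditioning set.
{H, S} contains no descendant of T and blocks every backdoor path.
Every element of {H, S} is needed (dropping H leaves P1 open; dropping S leaves P2 open), so no proper subset is valid.
Among all size-2 subsets of the eligible variables, only {H, S} blocks every backdoor path, so it is the unique smallest valid adjustment set.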